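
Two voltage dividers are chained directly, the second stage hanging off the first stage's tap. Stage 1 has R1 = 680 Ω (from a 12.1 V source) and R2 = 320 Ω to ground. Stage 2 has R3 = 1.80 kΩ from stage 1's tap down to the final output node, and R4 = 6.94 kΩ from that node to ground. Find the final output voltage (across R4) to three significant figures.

Stage 2 presents R3+R4 = 8740 Ω as a load on stage 1's tap.
Stage 1's lower leg becomes R2‖(R3+R4) = 308.7 Ω, so V_mid = 12.1 × 308.7/988.7 = 3.778 V.
Stage 2 is itself unloaded: V_out = V_mid × R4/(R3+R4) = 3.778 × 6940/8740 = 3.00 V.

V_out ≈ 3.00 V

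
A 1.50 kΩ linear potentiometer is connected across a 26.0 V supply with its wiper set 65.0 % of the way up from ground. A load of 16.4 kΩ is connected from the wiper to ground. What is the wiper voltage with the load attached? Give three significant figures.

The wiper splits the pot into (1−α)R = 525.0 Ω above and αR = 975.0 Ω below.
Lower section ‖ load = 920.3 Ω.
V_wiper = 26.0 × 920.3/(525.0 + 920.3) = 16.6 V.

V ≈ 16.6 V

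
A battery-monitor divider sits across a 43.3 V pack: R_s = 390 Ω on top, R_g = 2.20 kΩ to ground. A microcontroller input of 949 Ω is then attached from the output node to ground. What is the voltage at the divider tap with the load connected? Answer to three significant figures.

V_out ≈ 27.3 V

The load sits in parallel with R_g: R_g‖R_L = (2200 × 949) / (2200 + 949) = 663.0 Ω.
V_out = 43.3 × 663.0 / (390 + 663.0) = 43.3 × 663.0/1053 = 27.3 V.
(Unloaded it would have been 36.8 V.)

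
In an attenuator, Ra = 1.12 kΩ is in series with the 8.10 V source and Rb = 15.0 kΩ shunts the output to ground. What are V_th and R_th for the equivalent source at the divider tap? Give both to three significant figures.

V_th = 7.54 V, R_th = 1.04 kΩ

V_th is the open-circuit tap voltage: 8.10 × 15.0/(1.12 + 15.0) = 7.54 V.
With the supply zeroed, Ra and Rb appear in parallel from the tap: R_th = Ra‖Rb = (1.12 × 15.0)/16.12 = 1.04 kΩ.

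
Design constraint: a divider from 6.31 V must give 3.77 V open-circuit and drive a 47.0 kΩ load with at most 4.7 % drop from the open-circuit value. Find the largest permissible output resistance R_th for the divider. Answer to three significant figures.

Loading drop = R_th/(R_th + R_L) ≤ 0.0470, so R_th ≤ R_L · ε/(1−ε) = 47.0 kΩ × 0.0470/0.9530 = 2.32 kΩ.
(Any R1, R2 with R2/(R1+R2) = 0.597 and R1‖R2 ≤ 2.32 kΩ will meet the spec.)

R_th ≤ 2.32 kΩ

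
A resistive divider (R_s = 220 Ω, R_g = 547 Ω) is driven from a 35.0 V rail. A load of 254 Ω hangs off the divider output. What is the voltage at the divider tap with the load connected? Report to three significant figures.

The load sits in parallel with R_g: R_g‖R_L = (547 × 254) / (547 + 254) = 173.5 Ω.
V_out = 35.0 × 173.5 / (220 + 173.5) = 35.0 × 173.5/393.5 = 15.4 V.
(Unloaded it would have been 25.0 V.)

V_out ≈ 15.4 V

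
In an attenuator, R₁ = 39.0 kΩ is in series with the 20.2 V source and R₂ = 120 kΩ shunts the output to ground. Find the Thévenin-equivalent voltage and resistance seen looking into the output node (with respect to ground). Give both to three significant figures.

V_th = 15.2 V, R_th = 29.4 kΩ

V_th is the open-circuit tap voltage: 20.2 × 120/(39.0 + 120) = 15.2 V.
With the supply zeroed, R₁ and R₂ appear in parallel from the tap: R_th = R₁‖R₂ = (39.0 × 120)/159.0 = 29.4 kΩ.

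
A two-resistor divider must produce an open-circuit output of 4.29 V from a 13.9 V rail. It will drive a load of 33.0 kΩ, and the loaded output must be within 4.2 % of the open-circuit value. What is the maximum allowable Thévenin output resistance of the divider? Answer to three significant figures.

Loading drop = R_th/(R_th + R_L) ≤ 0.0420, so R_th ≤ R_L · ε/(1−ε) = 33.0 kΩ × 0.0420/0.9580 = 1.45 kΩ.

R_th ≤ 1.45 kΩ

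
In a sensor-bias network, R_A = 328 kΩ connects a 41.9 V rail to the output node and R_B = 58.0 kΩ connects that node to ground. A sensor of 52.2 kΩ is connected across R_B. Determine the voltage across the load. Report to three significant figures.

The load sits in parallel with R_B: R_B‖R_L = (58.0 × 52.2) / (58.0 + 52.2) = 27.47 kΩ.
V_out = 41.9 × 27.47 / (328 + 27.47) = 41.9 × 27.47/355.5 = 3.24 V.

V_out ≈ 3.24 V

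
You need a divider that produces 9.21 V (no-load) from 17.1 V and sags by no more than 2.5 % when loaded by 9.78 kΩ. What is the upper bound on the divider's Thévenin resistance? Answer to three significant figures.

R_th ≤ 251 Ω

Loading drop = R_th/(R_th + R_L) ≤ 0.0250, so R_th ≤ R_L · ε/(1−ε) = 9.78 kΩ × 0.0250/0.9750 = 251 Ω.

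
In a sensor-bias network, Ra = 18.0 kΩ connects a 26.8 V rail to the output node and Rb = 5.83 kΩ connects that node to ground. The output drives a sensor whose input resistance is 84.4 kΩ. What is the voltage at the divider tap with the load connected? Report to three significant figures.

The load sits in parallel with Rb: Rb‖R_L = (5.83 × 84.4) / (5.83 + 84.4) = 5.453 kΩ.
V_out = 26.8 × 5.453 / (18.0 + 5.453) = 26.8 × 5.453/23.45 = 6.23 V.

V_out ≈ 6.23 V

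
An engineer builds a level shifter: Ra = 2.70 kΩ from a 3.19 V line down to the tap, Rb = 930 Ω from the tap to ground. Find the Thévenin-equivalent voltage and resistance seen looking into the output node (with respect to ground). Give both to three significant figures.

V_th = 0.817 V, R_th = 692 Ω

V_th is the open-circuit tap voltage: 3.19 × 930/(2700 + 930) = 0.817 V.
With the supply zeroed, Ra and Rb appear in parallel from the tap: R_th = Ra‖Rb = (2700 × 930)/3630 = 692 Ω.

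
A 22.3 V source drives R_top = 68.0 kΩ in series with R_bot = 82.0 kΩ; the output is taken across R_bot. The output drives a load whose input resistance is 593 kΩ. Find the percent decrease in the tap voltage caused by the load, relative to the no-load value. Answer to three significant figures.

5.90 %

The divider's output (Thévenin) resistance is R_top‖R_bot = 37.17 kΩ.
Fractional drop under load = R_th/(R_th + R_L) = 37.17 / (37.17 + 593) = 0.05899.
So the output falls by 5.90 %.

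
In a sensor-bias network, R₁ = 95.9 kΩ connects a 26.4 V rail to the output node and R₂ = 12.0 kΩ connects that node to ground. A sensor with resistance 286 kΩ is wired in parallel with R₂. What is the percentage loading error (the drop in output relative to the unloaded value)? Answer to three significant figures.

3.60 %

The divider's output (Thévenin) resistance is R₁‖R₂ = 10.67 kΩ.
Fractional drop under load = R_th/(R_th + R_L) = 10.67 / (10.67 + 286) = 0.03595.
So the output falls by 3.60 %.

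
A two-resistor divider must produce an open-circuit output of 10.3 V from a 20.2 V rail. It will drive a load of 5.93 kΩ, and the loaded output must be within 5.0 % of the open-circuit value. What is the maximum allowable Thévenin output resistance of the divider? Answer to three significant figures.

R_th ≤ 312 Ω

Loading drop = R_th/(R_th + R_L) ≤ 0.0500, so R_th ≤ R_L · ε/(1−ε) = 5.93 kΩ × 0.0500/0.9500 = 312 Ω.
(Any R1, R2 with R2/(R1+R2) = 0.510 and R1‖R2 ≤ 312 Ω will meet the spec.)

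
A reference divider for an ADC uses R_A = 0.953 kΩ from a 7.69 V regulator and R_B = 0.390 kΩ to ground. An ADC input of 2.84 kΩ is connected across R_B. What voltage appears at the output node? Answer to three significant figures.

V_out ≈ 2.03 V

The load sits in parallel with R_B: R_B‖R_L = (390 × 2840) / (390 + 2840) = 342.9 Ω.
V_out = 7.69 × 342.9 / (953 + 342.9) = 7.69 × 342.9/1296 = 2.03 V.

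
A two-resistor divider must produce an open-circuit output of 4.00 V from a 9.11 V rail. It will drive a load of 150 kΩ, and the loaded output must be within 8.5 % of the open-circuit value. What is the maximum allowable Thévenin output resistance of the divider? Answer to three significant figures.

Loading drop = R_th/(R_th + R_L) ≤ 0.0850, so R_th ≤ R_L · ε/(1−ε) = 150 kΩ × 0.0850/0.9150 = 13.9 kΩ.
(Any R1, R2 with R2/(R1+R2) = 0.439 and R1‖R2 ≤ 13.9 kΩ will meet the spec.)

R_th ≤ 13.9 kΩ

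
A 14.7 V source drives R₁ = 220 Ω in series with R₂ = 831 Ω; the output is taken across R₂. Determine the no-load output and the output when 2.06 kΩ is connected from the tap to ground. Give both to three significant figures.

Unloaded: 11.6 V; loaded: 10.7 V

Open-circuit: V = 14.7 × 831/(220 + 831) = 11.6 V.
With the load, R₂ becomes R₂‖R_L = 592.1 Ω, so V = 14.7 × 592.1/812.1 = 10.7 V.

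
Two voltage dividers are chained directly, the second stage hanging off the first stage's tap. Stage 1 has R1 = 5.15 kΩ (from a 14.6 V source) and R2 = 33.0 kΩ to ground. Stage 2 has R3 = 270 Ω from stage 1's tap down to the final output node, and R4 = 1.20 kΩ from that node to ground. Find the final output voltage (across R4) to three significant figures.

Stage 2 presents R3+R4 = 1470 Ω as a load on stage 1's tap.
Stage 1's lower leg becomes R2‖(R3+R4) = 1407 Ω, so V_mid = 14.6 × 1407/6557 = 3.133 V.
Stage 2 is itself unloaded: V_out = V_mid × R4/(R3+R4) = 3.133 × 1200/1470 = 2.56 V.

V_out ≈ 2.56 V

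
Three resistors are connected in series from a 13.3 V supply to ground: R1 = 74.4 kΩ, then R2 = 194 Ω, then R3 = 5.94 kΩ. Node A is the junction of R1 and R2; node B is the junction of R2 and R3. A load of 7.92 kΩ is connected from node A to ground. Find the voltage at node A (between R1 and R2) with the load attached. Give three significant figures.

Below node A the series string R2+R3 = 6134 Ω sits in parallel with the 7920 Ω load: 3457 Ω.
V_A = 13.3 × 3457/(74400 + 3457) = 0.591 V.

V ≈ 0.591 V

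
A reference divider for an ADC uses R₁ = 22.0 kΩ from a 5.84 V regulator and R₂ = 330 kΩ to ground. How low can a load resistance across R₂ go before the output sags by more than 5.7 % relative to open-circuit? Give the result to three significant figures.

Output resistance R_th = R₁‖R₂ = (22.0 × 330)/352.0 = 20.62 kΩ.
The fractional drop is R_th/(R_th + R_L); requiring this ≤ 0.0570 gives R_L ≥ R_th(1/0.0570 − 1) = 20.62 × 16.54 = 341 kΩ.

R_L(min) ≈ 341 kΩ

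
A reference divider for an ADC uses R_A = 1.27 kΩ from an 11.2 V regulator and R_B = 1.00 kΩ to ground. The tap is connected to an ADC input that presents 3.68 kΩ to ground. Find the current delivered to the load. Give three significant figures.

I_L ≈ 1.16 mA

R_B‖R_L = 0.7863 kΩ; V_out = 11.2 × 0.7863/2.056 = 4.283 V.
I_L = V_out / R_L = 4.283 / 3.68 kΩ = 1.16 mA.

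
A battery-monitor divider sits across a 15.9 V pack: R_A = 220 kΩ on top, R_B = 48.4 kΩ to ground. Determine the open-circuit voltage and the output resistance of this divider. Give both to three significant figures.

V_th = 2.87 V, R_th = 39.7 kΩ

V_th is the open-circuit tap voltage: 15.9 × 48.4/(220 + 48.4) = 2.87 V.
With the supply zeroed, R_A and R_B appear in parallel from the tap: R_th = R_A‖R_B = (220 × 48.4)/268.4 = 39.7 kΩ.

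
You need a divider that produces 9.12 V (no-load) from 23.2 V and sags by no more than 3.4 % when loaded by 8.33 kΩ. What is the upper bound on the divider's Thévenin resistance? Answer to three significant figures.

R_th ≤ 293 Ω

Loading drop = R_th/(R_th + R_L) ≤ 0.0340, so R_th ≤ R_L · ε/(1−ε) = 8.33 kΩ × 0.0340/0.9660 = 293 Ω.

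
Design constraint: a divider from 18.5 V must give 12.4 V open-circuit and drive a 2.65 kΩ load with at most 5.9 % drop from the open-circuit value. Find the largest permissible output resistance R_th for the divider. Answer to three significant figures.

R_th ≤ 166 Ω

Loading drop = R_th/(R_th + R_L) ≤ 0.0590, so R_th ≤ R_L · ε/(1−ε) = 2.65 kΩ × 0.0590/0.9410 = 166 Ω.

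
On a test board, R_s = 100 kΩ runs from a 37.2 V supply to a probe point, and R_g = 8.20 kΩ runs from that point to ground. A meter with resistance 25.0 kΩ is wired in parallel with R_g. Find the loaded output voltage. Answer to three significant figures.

V_out ≈ 2.16 V

The load sits in parallel with R_g: R_g‖R_L = (8.20 × 25.0) / (8.20 + 25.0) = 6.175 kΩ.
V_out = 37.2 × 6.175 / (100 + 6.175) = 37.2 × 6.175/106.2 = 2.16 V.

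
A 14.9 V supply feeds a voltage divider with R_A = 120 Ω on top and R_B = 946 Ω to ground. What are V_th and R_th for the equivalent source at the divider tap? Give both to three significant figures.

V_th = 13.2 V, R_th = 106 Ω

V_th is the open-circuit tap voltage: 14.9 × 946/(120 + 946) = 13.2 V.
With the supply zeroed, R_A and R_B appear in parallel from the tap: R_th = R_A‖R_B = (120 × 946)/1066 = 106 Ω.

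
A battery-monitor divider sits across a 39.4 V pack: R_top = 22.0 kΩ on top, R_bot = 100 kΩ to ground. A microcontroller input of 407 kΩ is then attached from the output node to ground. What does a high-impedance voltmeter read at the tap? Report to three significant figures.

The load sits in parallel with R_bot: R_bot‖R_L = (100 × 407) / (100 + 407) = 80.28 kΩ.
V_out = 39.4 × 80.28 / (22.0 + 80.28) = 39.4 × 80.28/102.3 = 30.9 V.

V_out ≈ 30.9 V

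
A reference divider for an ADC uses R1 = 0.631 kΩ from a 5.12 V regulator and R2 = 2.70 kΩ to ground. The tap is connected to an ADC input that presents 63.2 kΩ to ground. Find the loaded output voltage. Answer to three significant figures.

V_out ≈ 4.12 V

The load sits in parallel with R2: R2‖R_L = (2700 × 63200) / (2700 + 63200) = 2589 Ω.
V_out = 5.12 × 2589 / (631 + 2589) = 5.12 × 2589/3220 = 4.12 V.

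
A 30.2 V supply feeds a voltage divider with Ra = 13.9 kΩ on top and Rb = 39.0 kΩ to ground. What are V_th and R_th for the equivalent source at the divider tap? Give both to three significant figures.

V_th is the open-circuit tap voltage: 30.2 × 39.0/(13.9 + 39.0) = 22.3 V.
With the supply zeroed, Ra and Rb appear in parallel from the tap: R_th = Ra‖Rb = (13.9 × 39.0)/52.90 = 10.2 kΩ.

V_th = 22.3 V, R_th = 10.2 kΩ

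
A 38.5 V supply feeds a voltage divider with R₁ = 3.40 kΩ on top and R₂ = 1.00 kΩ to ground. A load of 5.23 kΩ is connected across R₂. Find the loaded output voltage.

V_out ≈ 7.62 V

The load sits in parallel with R₂: R₂‖R_L = (1.00 × 5.23) / (1.00 + 5.23) = 0.8395 kΩ.
V_out = 38.5 × 0.8395 / (3.40 + 0.8395) = 38.5 × 0.8395/4.239 = 7.62 V.
(Unloaded it would have been 8.75 V.)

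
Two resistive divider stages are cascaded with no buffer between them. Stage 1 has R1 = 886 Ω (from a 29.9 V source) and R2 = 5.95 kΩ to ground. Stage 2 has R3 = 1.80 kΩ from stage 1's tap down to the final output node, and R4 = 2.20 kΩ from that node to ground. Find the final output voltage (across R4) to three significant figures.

Stage 2 presents R3+R4 = 4000 Ω as a load on stage 1's tap.
Stage 1's lower leg becomes R2‖(R3+R4) = 2392 Ω, so V_mid = 29.9 × 2392/3278 = 21.82 V.
Stage 2 is itself unloaded: V_out = V_mid × R4/(R3+R4) = 21.82 × 2200/4000 = 12.0 V.

V_out ≈ 12.0 V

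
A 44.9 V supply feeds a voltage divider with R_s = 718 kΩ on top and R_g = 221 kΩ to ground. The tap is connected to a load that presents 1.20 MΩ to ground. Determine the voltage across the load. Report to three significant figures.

V_out ≈ 9.26 V

The load sits in parallel with R_g: R_g‖R_L = (221 × 1200) / (221 + 1200) = 186.6 kΩ.
V_out = 44.9 × 186.6 / (718 + 186.6) = 44.9 × 186.6/904.6 = 9.26 V.
(Unloaded it would have been 10.6 V.)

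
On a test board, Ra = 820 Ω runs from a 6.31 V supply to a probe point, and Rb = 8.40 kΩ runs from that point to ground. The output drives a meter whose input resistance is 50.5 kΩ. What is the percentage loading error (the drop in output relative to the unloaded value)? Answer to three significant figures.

1.46 %

The divider's output (Thévenin) resistance is Ra‖Rb = 747.1 Ω.
Fractional drop under load = R_th/(R_th + R_L) = 747.1 / (747.1 + 50500) = 0.01458.
So the output falls by 1.46 %.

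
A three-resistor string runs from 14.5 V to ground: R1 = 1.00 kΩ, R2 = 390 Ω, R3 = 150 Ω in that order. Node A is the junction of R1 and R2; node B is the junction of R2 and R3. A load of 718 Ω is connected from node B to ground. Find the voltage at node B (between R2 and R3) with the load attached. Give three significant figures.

V ≈ 1.19 V

At node B, R3 is in parallel with the load: R3‖R_L = 124.1 Ω.
Below node A the resistance is R2 + (R3‖R_L) = 514.1 Ω, so V_A = 14.5 × 514.1/1514 = 4.923 V.
Then V_B = V_A × (R3‖R_L)/(R2 + R3‖R_L) = 4.923 × 124.1/514.1 = 1.19 V.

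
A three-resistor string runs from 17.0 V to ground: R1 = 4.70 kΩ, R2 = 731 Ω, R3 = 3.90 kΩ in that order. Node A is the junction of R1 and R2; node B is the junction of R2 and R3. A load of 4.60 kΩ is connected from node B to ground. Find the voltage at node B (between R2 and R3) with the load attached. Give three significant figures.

V ≈ 4.76 V

At node B, R3 is in parallel with the load: R3‖R_L = 2111 Ω.
Below node A the resistance is R2 + (R3‖R_L) = 2842 Ω, so V_A = 17.0 × 2842/7542 = 6.405 V.
Then V_B = V_A × (R3‖R_L)/(R2 + R3‖R_L) = 6.405 × 2111/2842 = 4.76 V.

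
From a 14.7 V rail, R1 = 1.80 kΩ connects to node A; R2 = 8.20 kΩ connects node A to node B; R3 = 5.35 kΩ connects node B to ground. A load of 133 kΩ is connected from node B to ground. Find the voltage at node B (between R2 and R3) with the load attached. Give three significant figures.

At node B, R3 is in parallel with the load: R3‖R_L = 5.143 kΩ.
Below node A the resistance is R2 + (R3‖R_L) = 13.34 kΩ, so V_A = 14.7 × 13.34/15.14 = 12.95 V.
Then V_B = V_A × (R3‖R_L)/(R2 + R3‖R_L) = 12.95 × 5.143/13.34 = 4.99 V.

V ≈ 4.99 V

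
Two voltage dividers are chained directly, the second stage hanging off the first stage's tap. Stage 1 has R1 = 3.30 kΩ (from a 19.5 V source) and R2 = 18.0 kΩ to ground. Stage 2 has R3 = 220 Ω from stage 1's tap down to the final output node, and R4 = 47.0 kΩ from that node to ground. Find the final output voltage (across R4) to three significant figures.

Stage 2 presents R3+R4 = 47220 Ω as a load on stage 1's tap.
Stage 1's lower leg becomes R2‖(R3+R4) = 13030 Ω, so V_mid = 19.5 × 13030/16330 = 15.56 V.
Stage 2 is itself unloaded: V_out = V_mid × R4/(R3+R4) = 15.56 × 47000/47220 = 15.5 V.

V_out ≈ 15.5 V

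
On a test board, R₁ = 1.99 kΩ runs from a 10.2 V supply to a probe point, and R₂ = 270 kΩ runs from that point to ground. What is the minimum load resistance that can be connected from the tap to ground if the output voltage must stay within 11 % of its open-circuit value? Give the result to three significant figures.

R_L(min) ≈ 16.0 kΩ

Output resistance R_th = R₁‖R₂ = (1.99 × 270)/272.0 = 1.975 kΩ.
The fractional drop is R_th/(R_th + R_L); requiring this ≤ 0.110 gives R_L ≥ R_th(1/0.110 − 1) = 1.975 × 8.091 = 16.0 kΩ.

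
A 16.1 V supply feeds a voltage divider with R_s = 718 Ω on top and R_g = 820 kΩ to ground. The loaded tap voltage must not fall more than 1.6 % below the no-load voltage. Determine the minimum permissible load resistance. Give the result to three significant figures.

R_L(min) ≈ 44.1 kΩ

Output resistance R_th = R_s‖R_g = (718 × 820000)/820700 = 717.4 Ω.
The fractional drop is R_th/(R_th + R_L); requiring this ≤ 0.0160 gives R_L ≥ R_th(1/0.0160 − 1) = 717.4 × 61.50 = 44.1 kΩ.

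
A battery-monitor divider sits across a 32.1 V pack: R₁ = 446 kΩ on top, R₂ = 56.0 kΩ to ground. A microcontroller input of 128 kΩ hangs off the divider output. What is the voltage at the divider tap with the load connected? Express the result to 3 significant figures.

The load sits in parallel with R₂: R₂‖R_L = (56.0 × 128) / (56.0 + 128) = 38.96 kΩ.
V_out = 32.1 × 38.96 / (446 + 38.96) = 32.1 × 38.96/485.0 = 2.58 V.

V_out ≈ 2.58 V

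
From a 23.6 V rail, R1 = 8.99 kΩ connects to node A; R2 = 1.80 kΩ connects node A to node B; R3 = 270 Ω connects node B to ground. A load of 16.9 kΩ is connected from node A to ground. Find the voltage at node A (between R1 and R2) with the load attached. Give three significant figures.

V ≈ 4.02 V

Below node A the series string R2+R3 = 2070 Ω sits in parallel with the 16900 Ω load: 1844 Ω.
V_A = 23.6 × 1844/(8990 + 1844) = 4.02 V.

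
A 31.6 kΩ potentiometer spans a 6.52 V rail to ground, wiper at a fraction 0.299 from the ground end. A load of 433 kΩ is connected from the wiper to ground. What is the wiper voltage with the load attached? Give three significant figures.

The wiper splits the pot into (1−α)R = 22.15 kΩ above and αR = 9.448 kΩ below.
Lower section ‖ load = 9.247 kΩ.
V_wiper = 6.52 × 9.247/(22.15 + 9.247) = 1.92 V.

V ≈ 1.92 V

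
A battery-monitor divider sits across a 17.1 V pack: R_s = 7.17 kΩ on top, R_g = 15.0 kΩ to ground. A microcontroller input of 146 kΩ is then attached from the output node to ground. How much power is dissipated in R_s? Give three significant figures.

P ≈ 4.86 mW

Total resistance from the source is R_s + (R_g‖R_L) = 20.77 kΩ, so I = 17.1/20.77 kΩ = 0.8232 mA.
P = I²·R_s = (0.8232 mA)² × 7.17 kΩ = 4.86 mW.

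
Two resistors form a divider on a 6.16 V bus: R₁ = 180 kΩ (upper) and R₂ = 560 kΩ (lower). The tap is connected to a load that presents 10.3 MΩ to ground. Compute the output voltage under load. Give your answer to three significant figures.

V_out ≈ 4.60 V

The load sits in parallel with R₂: R₂‖R_L = (560 × 10300) / (560 + 10300) = 531.1 kΩ.
V_out = 6.16 × 531.1 / (180 + 531.1) = 6.16 × 531.1/711.1 = 4.60 V.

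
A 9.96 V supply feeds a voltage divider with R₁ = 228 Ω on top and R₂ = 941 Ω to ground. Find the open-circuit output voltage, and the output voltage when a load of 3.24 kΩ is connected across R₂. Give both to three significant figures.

Unloaded: 8.02 V; loaded: 7.59 V

Open-circuit: V = 9.96 × 941/(228 + 941) = 8.02 V.
With the load, R₂ becomes R₂‖R_L = 729.2 Ω, so V = 9.96 × 729.2/957.2 = 7.59 V.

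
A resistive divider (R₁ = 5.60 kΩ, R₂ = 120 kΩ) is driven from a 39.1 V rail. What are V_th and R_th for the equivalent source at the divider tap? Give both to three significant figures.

V_th is the open-circuit tap voltage: 39.1 × 120/(5.60 + 120) = 37.4 V.
With the supply zeroed, R₁ and R₂ appear in parallel from the tap: R_th = R₁‖R₂ = (5.60 × 120)/125.6 = 5.35 kΩ.

V_th = 37.4 V, R_th = 5.35 kΩ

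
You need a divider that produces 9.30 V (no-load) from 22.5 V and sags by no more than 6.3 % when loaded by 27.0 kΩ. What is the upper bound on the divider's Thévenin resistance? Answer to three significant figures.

Loading drop = R_th/(R_th + R_L) ≤ 0.0630, so R_th ≤ R_L · ε/(1−ε) = 27.0 kΩ × 0.0630/0.9370 = 1.82 kΩ.

R_th ≤ 1.82 kΩ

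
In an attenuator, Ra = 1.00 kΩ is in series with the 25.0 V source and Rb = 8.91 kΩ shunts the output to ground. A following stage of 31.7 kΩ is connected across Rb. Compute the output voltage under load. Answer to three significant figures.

V_out ≈ 21.9 V

The load sits in parallel with Rb: Rb‖R_L = (8.91 × 31.7) / (8.91 + 31.7) = 6.955 kΩ.
V_out = 25.0 × 6.955 / (1.00 + 6.955) = 25.0 × 6.955/7.955 = 21.9 V.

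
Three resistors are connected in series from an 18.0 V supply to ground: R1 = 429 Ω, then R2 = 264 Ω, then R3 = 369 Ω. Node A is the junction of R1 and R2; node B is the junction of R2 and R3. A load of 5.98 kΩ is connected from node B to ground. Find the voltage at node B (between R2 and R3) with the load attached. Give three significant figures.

V ≈ 6.01 V

At node B, R3 is in parallel with the load: R3‖R_L = 347.6 Ω.
Below node A the resistance is R2 + (R3‖R_L) = 611.6 Ω, so V_A = 18.0 × 611.6/1041 = 10.58 V.
Then V_B = V_A × (R3‖R_L)/(R2 + R3‖R_L) = 10.58 × 347.6/611.6 = 6.01 V.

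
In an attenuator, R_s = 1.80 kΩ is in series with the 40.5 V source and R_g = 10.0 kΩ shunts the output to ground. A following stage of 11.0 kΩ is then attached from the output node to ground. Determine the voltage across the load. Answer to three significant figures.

V_out ≈ 30.1 V

The load sits in parallel with R_g: R_g‖R_L = (10.0 × 11.0) / (10.0 + 11.0) = 5.238 kΩ.
V_out = 40.5 × 5.238 / (1.80 + 5.238) = 40.5 × 5.238/7.038 = 30.1 V.
(Unloaded it would have been 34.3 V.)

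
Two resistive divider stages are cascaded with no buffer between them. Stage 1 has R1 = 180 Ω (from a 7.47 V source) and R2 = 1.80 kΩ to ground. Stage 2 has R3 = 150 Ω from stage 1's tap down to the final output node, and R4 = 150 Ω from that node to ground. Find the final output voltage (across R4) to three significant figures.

Stage 2 presents R3+R4 = 300.0 Ω as a load on stage 1's tap.
Stage 1's lower leg becomes R2‖(R3+R4) = 257.1 Ω, so V_mid = 7.47 × 257.1/437.1 = 4.394 V.
Stage 2 is itself unloaded: V_out = V_mid × R4/(R3+R4) = 4.394 × 150/300.0 = 2.20 V.

V_out ≈ 2.20 V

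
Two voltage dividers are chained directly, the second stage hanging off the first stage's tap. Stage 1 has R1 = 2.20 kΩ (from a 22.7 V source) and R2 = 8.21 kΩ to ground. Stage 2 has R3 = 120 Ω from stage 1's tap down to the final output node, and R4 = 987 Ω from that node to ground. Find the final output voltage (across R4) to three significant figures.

Stage 2 presents R3+R4 = 1107 Ω as a load on stage 1's tap.
Stage 1's lower leg becomes R2‖(R3+R4) = 975.5 Ω, so V_mid = 22.7 × 975.5/3175 = 6.973 V.
Stage 2 is itself unloaded: V_out = V_mid × R4/(R3+R4) = 6.973 × 987/1107 = 6.22 V.

V_out ≈ 6.22 V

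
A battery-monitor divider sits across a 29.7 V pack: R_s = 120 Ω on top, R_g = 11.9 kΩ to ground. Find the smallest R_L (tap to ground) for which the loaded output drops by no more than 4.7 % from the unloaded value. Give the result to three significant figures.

Output resistance R_th = R_s‖R_g = (120 × 11900)/12020 = 118.8 Ω.
The fractional drop is R_th/(R_th + R_L); requiring this ≤ 0.0470 gives R_L ≥ R_th(1/0.0470 − 1) = 118.8 × 20.28 = 2.41 kΩ.

R_L(min) ≈ 2.41 kΩ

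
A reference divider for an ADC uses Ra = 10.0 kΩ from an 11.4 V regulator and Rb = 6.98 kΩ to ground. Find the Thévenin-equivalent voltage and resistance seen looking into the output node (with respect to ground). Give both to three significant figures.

V_th is the open-circuit tap voltage: 11.4 × 6.98/(10.0 + 6.98) = 4.69 V.
With the supply zeroed, Ra and Rb appear in parallel from the tap: R_th = Ra‖Rb = (10.0 × 6.98)/16.98 = 4.11 kΩ.

V_th = 4.69 V, R_th = 4.11 kΩ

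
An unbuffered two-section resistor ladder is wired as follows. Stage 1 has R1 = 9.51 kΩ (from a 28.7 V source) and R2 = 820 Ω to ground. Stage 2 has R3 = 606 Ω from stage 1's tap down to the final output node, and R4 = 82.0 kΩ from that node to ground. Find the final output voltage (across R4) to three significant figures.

Stage 2 presents R3+R4 = 82610 Ω as a load on stage 1's tap.
Stage 1's lower leg becomes R2‖(R3+R4) = 811.9 Ω, so V_mid = 28.7 × 811.9/10320 = 2.258 V.
Stage 2 is itself unloaded: V_out = V_mid × R4/(R3+R4) = 2.258 × 82000/82610 = 2.24 V.

V_out ≈ 2.24 V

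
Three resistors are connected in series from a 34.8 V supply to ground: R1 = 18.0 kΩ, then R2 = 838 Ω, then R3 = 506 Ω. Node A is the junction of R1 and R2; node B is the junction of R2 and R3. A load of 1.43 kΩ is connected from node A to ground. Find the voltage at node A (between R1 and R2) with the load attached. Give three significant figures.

V ≈ 1.29 V

Below node A the series string R2+R3 = 1344 Ω sits in parallel with the 1430 Ω load: 692.8 Ω.
V_A = 34.8 × 692.8/(18000 + 692.8) = 1.29 V.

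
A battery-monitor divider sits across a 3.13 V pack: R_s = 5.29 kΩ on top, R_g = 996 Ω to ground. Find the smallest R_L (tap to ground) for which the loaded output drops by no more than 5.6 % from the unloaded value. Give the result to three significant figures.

Output resistance R_th = R_s‖R_g = (5290 × 996)/6286 = 838.2 Ω.
The fractional drop is R_th/(R_th + R_L); requiring this ≤ 0.0560 gives R_L ≥ R_th(1/0.0560 − 1) = 838.2 × 16.86 = 14.1 kΩ.

R_L(min) ≈ 14.1 kΩ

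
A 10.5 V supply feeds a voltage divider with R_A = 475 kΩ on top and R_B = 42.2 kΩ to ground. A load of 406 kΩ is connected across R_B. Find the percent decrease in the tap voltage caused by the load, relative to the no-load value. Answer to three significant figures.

8.71 %

The divider's output (Thévenin) resistance is R_A‖R_B = 38.76 kΩ.
Fractional drop under load = R_th/(R_th + R_L) = 38.76 / (38.76 + 406) = 0.08714.
So the output falls by 8.71 %.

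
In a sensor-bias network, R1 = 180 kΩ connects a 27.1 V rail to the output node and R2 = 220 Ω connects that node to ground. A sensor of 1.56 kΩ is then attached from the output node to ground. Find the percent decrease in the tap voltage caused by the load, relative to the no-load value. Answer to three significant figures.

The divider's output (Thévenin) resistance is R1‖R2 = 219.7 Ω.
Fractional drop under load = R_th/(R_th + R_L) = 219.7 / (219.7 + 1560) = 0.1235.
So the output falls by 12.3 %.

12.3 %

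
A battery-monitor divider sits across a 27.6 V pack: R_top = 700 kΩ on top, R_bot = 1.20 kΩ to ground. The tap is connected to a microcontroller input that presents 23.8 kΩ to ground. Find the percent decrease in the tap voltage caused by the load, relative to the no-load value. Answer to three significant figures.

4.79 %

The divider's output (Thévenin) resistance is R_top‖R_bot = 1.198 kΩ.
Fractional drop under load = R_th/(R_th + R_L) = 1.198 / (1.198 + 23.8) = 0.04792.
So the output falls by 4.79 %.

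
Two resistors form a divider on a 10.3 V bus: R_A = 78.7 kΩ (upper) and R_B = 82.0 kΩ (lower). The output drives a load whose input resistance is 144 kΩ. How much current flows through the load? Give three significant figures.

R_B‖R_L = 52.25 kΩ; V_out = 10.3 × 52.25/130.9 = 4.110 V.
I_L = V_out / R_L = 4.110 / 144 kΩ = 0.0285 mA.

I_L ≈ 0.0285 mA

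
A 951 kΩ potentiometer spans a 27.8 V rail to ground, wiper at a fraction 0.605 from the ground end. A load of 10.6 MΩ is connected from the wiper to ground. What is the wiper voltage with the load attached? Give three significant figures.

V ≈ 16.5 V

The wiper splits the pot into (1−α)R = 375.6 kΩ above and αR = 575.4 kΩ below.
Lower section ‖ load = 545.7 kΩ.
V_wiper = 27.8 × 545.7/(375.6 + 545.7) = 16.5 V.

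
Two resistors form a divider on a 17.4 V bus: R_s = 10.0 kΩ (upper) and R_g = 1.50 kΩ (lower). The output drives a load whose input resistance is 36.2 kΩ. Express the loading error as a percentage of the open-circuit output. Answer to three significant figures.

The divider's output (Thévenin) resistance is R_s‖R_g = 1.304 kΩ.
Fractional drop under load = R_th/(R_th + R_L) = 1.304 / (1.304 + 36.2) = 0.03478.
So the output falls by 3.48 %.

3.48 %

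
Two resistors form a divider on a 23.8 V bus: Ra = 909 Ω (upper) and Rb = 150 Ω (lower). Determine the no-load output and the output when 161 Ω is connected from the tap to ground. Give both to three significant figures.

Open-circuit: V = 23.8 × 150/(909 + 150) = 3.37 V.
With the load, Rb becomes Rb‖R_L = 77.65 Ω, so V = 23.8 × 77.65/986.7 = 1.87 V.

Unloaded: 3.37 V; loaded: 1.87 V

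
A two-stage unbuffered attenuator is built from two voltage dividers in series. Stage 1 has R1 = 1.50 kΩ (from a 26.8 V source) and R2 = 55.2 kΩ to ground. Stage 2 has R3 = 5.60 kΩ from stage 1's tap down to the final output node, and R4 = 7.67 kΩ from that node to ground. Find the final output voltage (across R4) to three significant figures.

V_out ≈ 13.6 V

Stage 2 presents R3+R4 = 13.27 kΩ as a load on stage 1's tap.
Stage 1's lower leg becomes R2‖(R3+R4) = 10.70 kΩ, so V_mid = 26.8 × 10.70/12.20 = 23.50 V.
Stage 2 is itself unloaded: V_out = V_mid × R4/(R3+R4) = 23.50 × 7.67/13.27 = 13.6 V.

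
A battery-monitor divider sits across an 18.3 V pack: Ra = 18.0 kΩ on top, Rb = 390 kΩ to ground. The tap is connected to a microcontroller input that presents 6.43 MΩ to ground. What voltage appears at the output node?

The load sits in parallel with Rb: Rb‖R_L = (390 × 6430) / (390 + 6430) = 367.7 kΩ.
V_out = 18.3 × 367.7 / (18.0 + 367.7) = 18.3 × 367.7/385.7 = 17.4 V.

V_out ≈ 17.4 V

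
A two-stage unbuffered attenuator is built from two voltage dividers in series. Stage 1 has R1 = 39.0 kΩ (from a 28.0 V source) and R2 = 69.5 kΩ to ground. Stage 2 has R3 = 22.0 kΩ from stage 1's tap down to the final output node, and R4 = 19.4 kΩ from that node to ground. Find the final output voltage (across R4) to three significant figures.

V_out ≈ 5.24 V

Stage 2 presents R3+R4 = 41.40 kΩ as a load on stage 1's tap.
Stage 1's lower leg becomes R2‖(R3+R4) = 25.94 kΩ, so V_mid = 28.0 × 25.94/64.94 = 11.19 V.
Stage 2 is itself unloaded: V_out = V_mid × R4/(R3+R4) = 11.19 × 19.4/41.40 = 5.24 V.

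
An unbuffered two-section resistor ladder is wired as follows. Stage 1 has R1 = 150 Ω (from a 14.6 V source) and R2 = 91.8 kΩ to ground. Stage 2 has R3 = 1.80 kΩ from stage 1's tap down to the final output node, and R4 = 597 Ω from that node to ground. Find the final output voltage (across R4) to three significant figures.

V_out ≈ 3.42 V

Stage 2 presents R3+R4 = 2397 Ω as a load on stage 1's tap.
Stage 1's lower leg becomes R2‖(R3+R4) = 2336 Ω, so V_mid = 14.6 × 2336/2486 = 13.72 V.
Stage 2 is itself unloaded: V_out = V_mid × R4/(R3+R4) = 13.72 × 597/2397 = 3.42 V.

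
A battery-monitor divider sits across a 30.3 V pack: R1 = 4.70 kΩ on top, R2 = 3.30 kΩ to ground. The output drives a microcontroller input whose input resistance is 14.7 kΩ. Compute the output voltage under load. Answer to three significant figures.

V_out ≈ 11.0 V

The load sits in parallel with R2: R2‖R_L = (3.30 × 14.7) / (3.30 + 14.7) = 2.695 kΩ.
V_out = 30.3 × 2.695 / (4.70 + 2.695) = 30.3 × 2.695/7.395 = 11.0 V.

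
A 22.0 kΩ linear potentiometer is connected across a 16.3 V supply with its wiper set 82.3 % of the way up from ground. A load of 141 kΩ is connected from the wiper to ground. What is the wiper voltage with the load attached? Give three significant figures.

V ≈ 13.1 V

The wiper splits the pot into (1−α)R = 3.894 kΩ above and αR = 18.11 kΩ below.
Lower section ‖ load = 16.05 kΩ.
V_wiper = 16.3 × 16.05/(3.894 + 16.05) = 13.1 V.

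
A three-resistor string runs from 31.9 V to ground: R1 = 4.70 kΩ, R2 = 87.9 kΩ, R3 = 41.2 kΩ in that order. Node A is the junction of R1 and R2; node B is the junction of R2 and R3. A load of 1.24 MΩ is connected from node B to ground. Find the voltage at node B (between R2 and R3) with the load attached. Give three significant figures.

V ≈ 9.60 V

At node B, R3 is in parallel with the load: R3‖R_L = 39.88 kΩ.
Below node A the resistance is R2 + (R3‖R_L) = 127.8 kΩ, so V_A = 31.9 × 127.8/132.5 = 30.77 V.
Then V_B = V_A × (R3‖R_L)/(R2 + R3‖R_L) = 30.77 × 39.88/127.8 = 9.60 V.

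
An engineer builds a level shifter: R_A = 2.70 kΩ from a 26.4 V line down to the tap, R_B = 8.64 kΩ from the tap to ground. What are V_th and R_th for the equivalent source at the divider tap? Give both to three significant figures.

V_th is the open-circuit tap voltage: 26.4 × 8.64/(2.70 + 8.64) = 20.1 V.
With the supply zeroed, R_A and R_B appear in parallel from the tap: R_th = R_A‖R_B = (2.70 × 8.64)/11.34 = 2.06 kΩ.

V_th = 20.1 V, R_th = 2.06 kΩ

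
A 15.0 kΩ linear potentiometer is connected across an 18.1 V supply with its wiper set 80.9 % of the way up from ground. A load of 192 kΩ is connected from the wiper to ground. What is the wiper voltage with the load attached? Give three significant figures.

V ≈ 14.5 V

The wiper splits the pot into (1−α)R = 2.865 kΩ above and αR = 12.13 kΩ below.
Lower section ‖ load = 11.41 kΩ.
V_wiper = 18.1 × 11.41/(2.865 + 11.41) = 14.5 V.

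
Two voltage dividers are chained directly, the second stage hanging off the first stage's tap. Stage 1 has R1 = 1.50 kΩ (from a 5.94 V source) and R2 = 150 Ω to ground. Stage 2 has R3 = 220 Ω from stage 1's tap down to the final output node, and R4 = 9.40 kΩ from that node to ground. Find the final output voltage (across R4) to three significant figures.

V_out ≈ 0.520 V

Stage 2 presents R3+R4 = 9620 Ω as a load on stage 1's tap.
Stage 1's lower leg becomes R2‖(R3+R4) = 147.7 Ω, so V_mid = 5.94 × 147.7/1648 = 0.5325 V.
Stage 2 is itself unloaded: V_out = V_mid × R4/(R3+R4) = 0.5325 × 9400/9620 = 0.520 V.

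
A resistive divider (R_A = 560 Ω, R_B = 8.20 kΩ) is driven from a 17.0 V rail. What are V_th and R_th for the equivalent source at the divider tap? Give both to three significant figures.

V_th is the open-circuit tap voltage: 17.0 × 8200/(560 + 8200) = 15.9 V.
With the supply zeroed, R_A and R_B appear in parallel from the tap: R_th = R_A‖R_B = (560 × 8200)/8760 = 524 Ω.

V_th = 15.9 V, R_th = 524 Ω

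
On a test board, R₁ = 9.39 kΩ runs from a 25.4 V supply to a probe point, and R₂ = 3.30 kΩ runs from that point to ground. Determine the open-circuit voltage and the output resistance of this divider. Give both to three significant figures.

V_th is the open-circuit tap voltage: 25.4 × 3.30/(9.39 + 3.30) = 6.61 V.
With the supply zeroed, R₁ and R₂ appear in parallel from the tap: R_th = R₁‖R₂ = (9.39 × 3.30)/12.69 = 2.44 kΩ.

V_th = 6.61 V, R_th = 2.44 kΩ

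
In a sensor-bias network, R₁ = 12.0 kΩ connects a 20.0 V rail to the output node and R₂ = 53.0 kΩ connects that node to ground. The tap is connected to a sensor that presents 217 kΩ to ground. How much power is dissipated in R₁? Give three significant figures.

Total resistance from the source is R₁ + (R₂‖R_L) = 54.60 kΩ, so I = 20.0/54.60 kΩ = 0.3663 mA.
P = I²·R₁ = (0.3663 mA)² × 12.0 kΩ = 1.61 mW.

P ≈ 1.61 mW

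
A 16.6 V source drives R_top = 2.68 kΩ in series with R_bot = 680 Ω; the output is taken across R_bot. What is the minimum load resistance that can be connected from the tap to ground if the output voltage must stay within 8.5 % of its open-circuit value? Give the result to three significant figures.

Output resistance R_th = R_top‖R_bot = (2680 × 680)/3360 = 542.4 Ω.
The fractional drop is R_th/(R_th + R_L); requiring this ≤ 0.0850 gives R_L ≥ R_th(1/0.0850 − 1) = 542.4 × 10.76 = 5.84 kΩ.

R_L(min) ≈ 5.84 kΩ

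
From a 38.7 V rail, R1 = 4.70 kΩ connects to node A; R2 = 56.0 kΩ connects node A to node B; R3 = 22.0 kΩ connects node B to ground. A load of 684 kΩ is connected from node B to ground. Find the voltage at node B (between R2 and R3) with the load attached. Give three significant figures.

V ≈ 10.1 V

At node B, R3 is in parallel with the load: R3‖R_L = 21.31 kΩ.
Below node A the resistance is R2 + (R3‖R_L) = 77.31 kΩ, so V_A = 38.7 × 77.31/82.01 = 36.48 V.
Then V_B = V_A × (R3‖R_L)/(R2 + R3‖R_L) = 36.48 × 21.31/77.31 = 10.1 V.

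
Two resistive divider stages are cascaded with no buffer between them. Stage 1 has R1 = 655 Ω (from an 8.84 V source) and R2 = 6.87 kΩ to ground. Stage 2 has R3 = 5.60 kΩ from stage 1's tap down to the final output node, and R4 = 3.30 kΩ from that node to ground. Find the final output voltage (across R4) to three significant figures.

V_out ≈ 2.80 V

Stage 2 presents R3+R4 = 8900 Ω as a load on stage 1's tap.
Stage 1's lower leg becomes R2‖(R3+R4) = 3877 Ω, so V_mid = 8.84 × 3877/4532 = 7.562 V.
Stage 2 is itself unloaded: V_out = V_mid × R4/(R3+R4) = 7.562 × 3300/8900 = 2.80 V.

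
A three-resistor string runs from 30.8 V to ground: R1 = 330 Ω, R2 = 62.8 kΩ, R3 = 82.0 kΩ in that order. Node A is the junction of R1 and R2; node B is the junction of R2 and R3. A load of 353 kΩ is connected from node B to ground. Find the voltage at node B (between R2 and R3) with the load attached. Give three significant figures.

V ≈ 15.8 V

At node B, R3 is in parallel with the load: R3‖R_L = 66540 Ω.
Below node A the resistance is R2 + (R3‖R_L) = 129300 Ω, so V_A = 30.8 × 129300/129700 = 30.72 V.
Then V_B = V_A × (R3‖R_L)/(R2 + R3‖R_L) = 30.72 × 66540/129300 = 15.8 V.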